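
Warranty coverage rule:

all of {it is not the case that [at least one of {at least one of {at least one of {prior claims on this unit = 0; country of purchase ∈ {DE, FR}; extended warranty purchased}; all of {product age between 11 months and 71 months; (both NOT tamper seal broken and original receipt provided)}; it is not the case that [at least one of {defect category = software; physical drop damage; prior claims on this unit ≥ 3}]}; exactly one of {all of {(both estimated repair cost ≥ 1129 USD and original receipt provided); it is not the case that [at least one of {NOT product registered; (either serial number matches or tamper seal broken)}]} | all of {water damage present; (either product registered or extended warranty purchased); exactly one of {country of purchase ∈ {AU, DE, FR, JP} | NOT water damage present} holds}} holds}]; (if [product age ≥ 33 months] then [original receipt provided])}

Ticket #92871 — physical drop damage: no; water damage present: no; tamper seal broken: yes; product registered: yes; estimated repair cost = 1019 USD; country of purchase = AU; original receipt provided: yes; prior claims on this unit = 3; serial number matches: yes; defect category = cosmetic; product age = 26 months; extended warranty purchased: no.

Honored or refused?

Honored

Atomic conditions:
  prior claims on this unit = 0: 3 == 0 is false
  country of purchase ∈ {DE, FR}: AU is not in the set → false
  extended warranty purchased: no → false
  product age between 11 months and 71 months: 26 in [11, 71] is true
  NOT tamper seal broken: yes → false
  original receipt provided: yes → true
  defect category = software: cosmetic == software is false
  physical drop damage: no → false
  prior claims on this unit ≥ 3: 3 ≥ 3 is true
  estimated repair cost ≥ 1129 USD: 1019 ≥ 1129 is false
  NOT product registered: yes → false
  serial number matches: yes → true
  tamper seal broken: yes → true
  water damage present: no → false
  product registered: yes → true
  country of purchase ∈ {AU, DE, FR, JP}: AU is in the set → true
  NOT water damage present: no → true
  product age ≥ 33 months: 26 ≥ 33 is false
Combine:
[1.1.1.1] false OR false OR false = false
[1.1.1.2.2] false AND true = false
[1.1.1.2] true AND false = false
[1.1.1.3.1] false OR false OR true = true
[1.1.1.3] NOT true = false
[1.1.1] false OR false OR false = false
[1.1.2.1.1] false AND true = false
[1.1.2.1.2.1.2] true OR true = true
[1.1.2.1.2.1] false OR true = true
[1.1.2.1.2] NOT true = false
[1.1.2.1] false AND false = false
[1.1.2.2.2] true OR false = true
[1.1.2.2.3] exactly-one(true, true) = false
[1.1.2.2] false AND true AND false = false
[1.1.2] exactly-one(false, false) = false
[1.1] false OR false = false
[1] NOT false = true
[2] false → true (antecedent false ⇒ implication holds) = true
[root] true AND true = true
Overall: true → honored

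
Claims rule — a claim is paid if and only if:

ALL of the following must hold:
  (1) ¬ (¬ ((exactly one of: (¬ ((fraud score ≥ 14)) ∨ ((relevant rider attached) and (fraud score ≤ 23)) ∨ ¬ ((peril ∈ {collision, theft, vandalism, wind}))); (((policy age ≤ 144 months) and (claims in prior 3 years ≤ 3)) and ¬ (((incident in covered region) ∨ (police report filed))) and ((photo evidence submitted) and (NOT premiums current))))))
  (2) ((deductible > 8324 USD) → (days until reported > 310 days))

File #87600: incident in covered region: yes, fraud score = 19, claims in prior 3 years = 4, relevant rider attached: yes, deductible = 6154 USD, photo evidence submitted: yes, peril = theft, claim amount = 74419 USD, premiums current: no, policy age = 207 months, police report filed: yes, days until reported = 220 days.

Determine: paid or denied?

Paid

Atomic conditions:
  fraud score ≥ 14: 19 ≥ 14 is true
  relevant rider attached: yes → true
  fraud score ≤ 23: 19 ≤ 23 is true
  peril ∈ {collision, theft, vandalism, wind}: theft is in the set → true
  policy age ≤ 144 months: 207 ≤ 144 is false
  claims in prior 3 years ≤ 3: 4 ≤ 3 is false
  incident in covered region: yes → true
  police report filed: yes → true
  photo evidence submitted: yes → true
  NOT premiums current: no → true
  deductible > 8324 USD: 6154 > 8324 is false
  days until reported > 310 days: 220 > 310 is false
Combine:
[1.1.1.1.1] NOT true = false
[1.1.1.1.2] true AND true = true
[1.1.1.1.3] NOT true = false
[1.1.1.1] false OR true OR false = true
[1.1.1.2.1] false AND false = false
[1.1.1.2.2.1] true OR true = true
[1.1.1.2.2] NOT true = false
[1.1.1.2.3] true AND true = true
[1.1.1.2] false AND false AND true = false
[1.1.1] exactly-one(true, false) = true
[1.1] NOT true = false
[1] NOT false = true
[2] false → false (antecedent false ⇒ implication holds) = true
[root] true AND true = true
Overall: true → paid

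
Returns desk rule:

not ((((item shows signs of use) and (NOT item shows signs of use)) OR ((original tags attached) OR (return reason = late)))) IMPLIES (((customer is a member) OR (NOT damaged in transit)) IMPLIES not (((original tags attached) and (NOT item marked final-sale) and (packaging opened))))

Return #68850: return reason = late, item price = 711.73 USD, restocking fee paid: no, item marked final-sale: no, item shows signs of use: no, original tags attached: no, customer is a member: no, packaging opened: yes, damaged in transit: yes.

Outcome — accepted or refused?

Atomic conditions:
  item shows signs of use: no → false
  NOT item shows signs of use: no → true
  original tags attached: no → false
  return reason = late: late == late is true
  customer is a member: no → false
  NOT damaged in transit: yes → false
  NOT item marked final-sale: no → true
  packaging opened: yes → true
Combine:
[1.1.1] false AND true = false
[1.1.2] false OR true = true
[1.1] false OR true = true
[1] NOT true = false
[2.1] false OR false = false
[2.2.1] false AND true AND true = false
[2.2] NOT false = true
[2] false → true (antecedent false ⇒ implication holds) = true
[root] false → true (antecedent false ⇒ implication holds) = true
Overall: true → accepted

Accepted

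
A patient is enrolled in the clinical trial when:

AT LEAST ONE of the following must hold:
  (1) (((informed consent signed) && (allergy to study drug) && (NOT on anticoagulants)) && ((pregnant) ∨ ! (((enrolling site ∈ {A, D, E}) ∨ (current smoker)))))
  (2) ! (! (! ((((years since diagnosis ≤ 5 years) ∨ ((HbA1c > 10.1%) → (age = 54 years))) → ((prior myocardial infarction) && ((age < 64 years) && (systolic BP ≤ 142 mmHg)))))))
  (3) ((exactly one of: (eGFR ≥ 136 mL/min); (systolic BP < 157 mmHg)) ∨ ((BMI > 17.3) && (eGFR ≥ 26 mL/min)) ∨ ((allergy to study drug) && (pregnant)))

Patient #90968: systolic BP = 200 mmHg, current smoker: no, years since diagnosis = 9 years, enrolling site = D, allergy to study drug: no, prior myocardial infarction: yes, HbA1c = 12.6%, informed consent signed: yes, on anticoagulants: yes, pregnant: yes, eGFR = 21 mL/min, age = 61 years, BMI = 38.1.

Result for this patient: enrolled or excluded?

Atomic conditions:
  informed consent signed: yes → true
  allergy to study drug: no → false
  NOT on anticoagulants: yes → false
  pregnant: yes → true
  enrolling site ∈ {A, D, E}: D is in the set → true
  current smoker: no → false
  years since diagnosis ≤ 5 years: 9 ≤ 5 is false
  HbA1c > 10.1%: 12.6 > 10.1 is true
  age = 54 years: 61 == 54 is false
  prior myocardial infarction: yes → true
  age < 64 years: 61 < 64 is true
  systolic BP ≤ 142 mmHg: 200 ≤ 142 is false
  eGFR ≥ 136 mL/min: 21 ≥ 136 is false
  systolic BP < 157 mmHg: 200 < 157 is false
  BMI > 17.3: 38.1 > 17.3 is true
  eGFR ≥ 26 mL/min: 21 ≥ 26 is false
Combine:
[1.1] true AND false AND false = false
[1.2.2.1] true OR false = true
[1.2.2] NOT true = false
[1.2] true OR false = true
[1] false AND true = false
[2.1.1.1.1.2] true → false = false
[2.1.1.1.1] false OR false = false
[2.1.1.1.2.2] true AND false = false
[2.1.1.1.2] true AND false = false
[2.1.1.1] false → false (antecedent false ⇒ implication holds) = true
[2.1.1] NOT true = false
[2.1] NOT false = true
[2] NOT true = false
[3.1] exactly-one(false, false) = false
[3.2] true AND false = false
[3.3] false AND true = false
[3] false OR false OR false = false
[root] false OR false OR false = false
Overall: false → excluded

Excluded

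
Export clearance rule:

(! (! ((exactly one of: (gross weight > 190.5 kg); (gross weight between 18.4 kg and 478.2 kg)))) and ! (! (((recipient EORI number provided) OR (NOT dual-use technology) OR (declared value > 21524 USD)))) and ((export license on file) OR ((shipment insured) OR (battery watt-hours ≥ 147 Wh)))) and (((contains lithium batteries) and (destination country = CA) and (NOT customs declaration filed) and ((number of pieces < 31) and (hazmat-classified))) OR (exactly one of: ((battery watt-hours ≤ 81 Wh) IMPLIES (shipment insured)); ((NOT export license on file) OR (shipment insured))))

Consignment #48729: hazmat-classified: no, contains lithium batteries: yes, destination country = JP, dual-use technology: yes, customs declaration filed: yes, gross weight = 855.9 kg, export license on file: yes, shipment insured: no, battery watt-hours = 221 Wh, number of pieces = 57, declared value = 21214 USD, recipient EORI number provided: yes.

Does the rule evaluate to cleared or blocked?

Atomic conditions:
  gross weight > 190.5 kg: 855.9 > 190.5 is true
  gross weight between 18.4 kg and 478.2 kg: 855.9 in [18.4, 478.2] is false
  recipient EORI number provided: yes → true
  NOT dual-use technology: yes → false
  declared value > 21524 USD: 21214 > 21524 is false
  export license on file: yes → true
  shipment insured: no → false
  battery watt-hours ≥ 147 Wh: 221 ≥ 147 is true
  contains lithium batteries: yes → true
  destination country = CA: JP == CA is false
  NOT customs declaration filed: yes → false
  number of pieces < 31: 57 < 31 is false
  hazmat-classified: no → false
  battery watt-hours ≤ 81 Wh: 221 ≤ 81 is false
  NOT export license on file: yes → false
Combine:
[1.1.1.1] exactly-one(true, false) = true
[1.1.1] NOT true = false
[1.1] NOT false = true
[1.2.1.1] true OR false OR false = true
[1.2.1] NOT true = false
[1.2] NOT false = true
[1.3.2] false OR true = true
[1.3] true OR true = true
[1] true AND true AND true = true
[2.1.4] false AND false = false
[2.1] true AND false AND false AND false = false
[2.2.1] false → false (antecedent false ⇒ implication holds) = true
[2.2.2] false OR false = false
[2.2] exactly-one(true, false) = true
[2] false OR true = true
[root] true AND true = true
Overall: true → cleared

Cleared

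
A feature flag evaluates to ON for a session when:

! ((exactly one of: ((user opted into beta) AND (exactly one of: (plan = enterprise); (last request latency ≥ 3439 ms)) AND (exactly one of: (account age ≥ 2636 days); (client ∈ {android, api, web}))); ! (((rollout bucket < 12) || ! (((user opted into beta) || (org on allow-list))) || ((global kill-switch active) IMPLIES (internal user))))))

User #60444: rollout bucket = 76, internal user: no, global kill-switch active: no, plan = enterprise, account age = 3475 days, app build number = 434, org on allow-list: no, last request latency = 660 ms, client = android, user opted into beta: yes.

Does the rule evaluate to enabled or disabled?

Enabled

Atomic conditions:
  user opted into beta: yes → true
  plan = enterprise: enterprise == enterprise is true
  last request latency ≥ 3439 ms: 660 ≥ 3439 is false
  account age ≥ 2636 days: 3475 ≥ 2636 is true
  client ∈ {android, api, web}: android is in the set → true
  rollout bucket < 12: 76 < 12 is false
  org on allow-list: no → false
  global kill-switch active: no → false
  internal user: no → false
Combine:
[1.1.2] exactly-one(true, false) = true
[1.1.3] exactly-one(true, true) = false
[1.1] true AND true AND false = false
[1.2.1.2.1] true OR false = true
[1.2.1.2] NOT true = false
[1.2.1.3] false → false (antecedent false ⇒ implication holds) = true
[1.2.1] false OR false OR true = true
[1.2] NOT true = false
[1] exactly-one(false, false) = false
[root] NOT false = true
Overall: true → enabled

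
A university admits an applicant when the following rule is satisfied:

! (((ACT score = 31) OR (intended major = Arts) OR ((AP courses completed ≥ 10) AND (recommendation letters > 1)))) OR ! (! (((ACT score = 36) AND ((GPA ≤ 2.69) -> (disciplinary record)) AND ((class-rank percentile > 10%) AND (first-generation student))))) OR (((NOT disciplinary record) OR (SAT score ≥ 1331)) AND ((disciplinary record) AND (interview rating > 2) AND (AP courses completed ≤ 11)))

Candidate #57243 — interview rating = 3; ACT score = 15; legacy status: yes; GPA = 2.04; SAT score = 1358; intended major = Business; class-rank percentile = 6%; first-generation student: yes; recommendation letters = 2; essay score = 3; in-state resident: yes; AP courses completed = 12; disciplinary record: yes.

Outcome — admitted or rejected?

Atomic conditions:
  ACT score = 31: 15 == 31 is false
  intended major = Arts: Business == Arts is false
  AP courses completed ≥ 10: 12 ≥ 10 is true
  recommendation letters > 1: 2 > 1 is true
  ACT score = 36: 15 == 36 is false
  GPA ≤ 2.69: 2.04 ≤ 2.69 is true
  disciplinary record: yes → true
  class-rank percentile > 10%: 6 > 10 is false
  first-generation student: yes → true
  NOT disciplinary record: yes → false
  SAT score ≥ 1331: 1358 ≥ 1331 is true
  interview rating > 2: 3 > 2 is true
  AP courses completed ≤ 11: 12 ≤ 11 is false
Combine:
[1.1.3] true AND true = true
[1.1] false OR false OR true = true
[1] NOT true = false
[2.1.1.2] true → true = true
[2.1.1.3] false AND true = false
[2.1.1] false AND true AND false = false
[2.1] NOT false = true
[2] NOT true = false
[3.1] false OR true = true
[3.2] true AND true AND false = false
[3] true AND false = false
[root] false OR false OR false = false
Overall: false → rejected

Rejected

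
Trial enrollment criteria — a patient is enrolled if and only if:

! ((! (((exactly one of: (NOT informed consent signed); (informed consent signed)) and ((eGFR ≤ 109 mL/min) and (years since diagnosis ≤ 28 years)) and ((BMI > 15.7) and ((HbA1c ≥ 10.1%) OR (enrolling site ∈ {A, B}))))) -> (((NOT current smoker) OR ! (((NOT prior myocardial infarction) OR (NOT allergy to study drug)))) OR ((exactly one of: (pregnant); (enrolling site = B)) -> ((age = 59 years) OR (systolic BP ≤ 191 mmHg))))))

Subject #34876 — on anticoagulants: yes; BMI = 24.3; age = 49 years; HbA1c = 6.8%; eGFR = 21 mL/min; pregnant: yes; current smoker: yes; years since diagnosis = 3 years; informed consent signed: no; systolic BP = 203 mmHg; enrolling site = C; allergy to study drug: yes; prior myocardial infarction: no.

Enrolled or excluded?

Enrolled

Atomic conditions:
  NOT informed consent signed: no → true
  informed consent signed: no → false
  eGFR ≤ 109 mL/min: 21 ≤ 109 is true
  years since diagnosis ≤ 28 years: 3 ≤ 28 is true
  BMI > 15.7: 24.3 > 15.7 is true
  HbA1c ≥ 10.1%: 6.8 ≥ 10.1 is false
  enrolling site ∈ {A, B}: C is not in the set → false
  NOT current smoker: yes → false
  NOT prior myocardial infarction: no → true
  NOT allergy to study drug: yes → false
  pregnant: yes → true
  enrolling site = B: C == B is false
  age = 59 years: 49 == 59 is false
  systolic BP ≤ 191 mmHg: 203 ≤ 191 is false
Combine:
[1.1.1.1] exactly-one(true, false) = true
[1.1.1.2] true AND true = true
[1.1.1.3.2] false OR false = false
[1.1.1.3] true AND false = false
[1.1.1] true AND true AND false = false
[1.1] NOT false = true
[1.2.1.2.1] true OR false = true
[1.2.1.2] NOT true = false
[1.2.1] false OR false = false
[1.2.2.1] exactly-one(true, false) = true
[1.2.2.2] false OR false = false
[1.2.2] true → false = false
[1.2] false OR false = false
[1] true → false = false
[root] NOT false = true
Overall: true → enrolled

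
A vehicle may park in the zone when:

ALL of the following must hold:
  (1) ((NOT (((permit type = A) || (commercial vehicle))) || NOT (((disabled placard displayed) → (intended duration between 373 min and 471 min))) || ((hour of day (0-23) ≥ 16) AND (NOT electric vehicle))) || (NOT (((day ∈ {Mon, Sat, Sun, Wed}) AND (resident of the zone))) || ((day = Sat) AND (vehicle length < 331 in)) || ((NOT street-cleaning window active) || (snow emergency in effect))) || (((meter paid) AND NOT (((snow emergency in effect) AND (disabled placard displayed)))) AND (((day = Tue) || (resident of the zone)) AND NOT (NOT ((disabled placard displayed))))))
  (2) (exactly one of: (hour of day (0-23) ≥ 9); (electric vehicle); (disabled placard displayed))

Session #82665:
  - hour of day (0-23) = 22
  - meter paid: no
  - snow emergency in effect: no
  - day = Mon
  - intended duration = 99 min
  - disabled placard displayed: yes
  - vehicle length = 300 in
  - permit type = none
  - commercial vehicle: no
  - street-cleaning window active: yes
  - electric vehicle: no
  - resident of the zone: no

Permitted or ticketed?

Ticketed

Atomic conditions:
  permit type = A: none == A is false
  commercial vehicle: no → false
  disabled placard displayed: yes → true
  intended duration between 373 min and 471 min: 99 in [373, 471] is false
  hour of day (0-23) ≥ 16: 22 ≥ 16 is true
  NOT electric vehicle: no → true
  day ∈ {Mon, Sat, Sun, Wed}: Mon is in the set → true
  resident of the zone: no → false
  day = Sat: Mon == Sat is false
  vehicle length < 331 in: 300 < 331 is true
  NOT street-cleaning window active: yes → false
  snow emergency in effect: no → false
  meter paid: no → false
  day = Tue: Mon == Tue is false
  hour of day (0-23) ≥ 9: 22 ≥ 9 is true
  electric vehicle: no → false
Combine:
[1.1.1.1] false OR false = false
[1.1.1] NOT false = true
[1.1.2.1] true → false = false
[1.1.2] NOT false = true
[1.1.3] true AND true = true
[1.1] true OR true OR true = true
[1.2.1.1] true AND false = false
[1.2.1] NOT false = true
[1.2.2] false AND true = false
[1.2.3] false OR false = false
[1.2] true OR false OR false = true
[1.3.1.2.1] false AND true = false
[1.3.1.2] NOT false = true
[1.3.1] false AND true = false
[1.3.2.1] false OR false = false
[1.3.2.2.1] NOT true = false
[1.3.2.2] NOT false = true
[1.3.2] false AND true = false
[1.3] false AND false = false
[1] true OR true OR false = true
[2] exactly-one(true, false, true) = false
[root] true AND false = false
Overall: false → ticketed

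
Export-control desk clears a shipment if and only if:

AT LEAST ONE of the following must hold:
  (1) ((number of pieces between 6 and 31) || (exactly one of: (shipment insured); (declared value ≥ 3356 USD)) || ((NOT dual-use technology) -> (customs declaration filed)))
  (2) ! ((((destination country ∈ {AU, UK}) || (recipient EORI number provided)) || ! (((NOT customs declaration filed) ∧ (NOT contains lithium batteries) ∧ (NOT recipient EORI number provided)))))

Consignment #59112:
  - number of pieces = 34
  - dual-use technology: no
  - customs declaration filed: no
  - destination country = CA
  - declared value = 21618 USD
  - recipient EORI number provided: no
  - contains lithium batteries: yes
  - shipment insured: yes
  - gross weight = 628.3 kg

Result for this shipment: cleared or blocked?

Atomic conditions:
  number of pieces between 6 and 31: 34 in [6, 31] is false
  shipment insured: yes → true
  declared value ≥ 3356 USD: 21618 ≥ 3356 is true
  NOT dual-use technology: no → true
  customs declaration filed: no → false
  destination country ∈ {AU, UK}: CA is not in the set → false
  recipient EORI number provided: no → false
  NOT customs declaration filed: no → true
  NOT contains lithium batteries: yes → false
  NOT recipient EORI number provided: no → true
Combine:
[1.2] exactly-one(true, true) = false
[1.3] true → false = false
[1] false OR false OR false = false
[2.1.1] false OR false = false
[2.1.2.1] true AND false AND true = false
[2.1.2] NOT false = true
[2.1] false OR true = true
[2] NOT true = false
[root] false OR false = false
Overall: false → blocked

Blocked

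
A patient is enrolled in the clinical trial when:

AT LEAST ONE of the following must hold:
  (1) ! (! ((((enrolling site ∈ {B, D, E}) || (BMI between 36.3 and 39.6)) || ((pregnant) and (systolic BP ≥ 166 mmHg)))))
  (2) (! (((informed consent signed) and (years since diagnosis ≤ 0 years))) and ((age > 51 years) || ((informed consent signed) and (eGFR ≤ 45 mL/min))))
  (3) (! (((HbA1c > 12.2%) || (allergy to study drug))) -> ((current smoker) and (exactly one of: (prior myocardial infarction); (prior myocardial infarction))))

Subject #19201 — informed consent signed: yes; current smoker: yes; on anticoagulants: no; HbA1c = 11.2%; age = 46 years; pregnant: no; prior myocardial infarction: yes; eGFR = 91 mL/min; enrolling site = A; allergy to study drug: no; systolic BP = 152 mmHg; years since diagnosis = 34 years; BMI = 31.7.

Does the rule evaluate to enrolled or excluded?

Atomic conditions:
  enrolling site ∈ {B, D, E}: A is not in the set → false
  BMI between 36.3 and 39.6: 31.7 in [36.3, 39.6] is false
  pregnant: no → false
  systolic BP ≥ 166 mmHg: 152 ≥ 166 is false
  informed consent signed: yes → true
  years since diagnosis ≤ 0 years: 34 ≤ 0 is false
  age > 51 years: 46 > 51 is false
  eGFR ≤ 45 mL/min: 91 ≤ 45 is false
  HbA1c > 12.2%: 11.2 > 12.2 is false
  allergy to study drug: no → false
  current smoker: yes → true
  prior myocardial infarction: yes → true
Combine:
[1.1.1.1] false OR false = false
[1.1.1.2] false AND false = false
[1.1.1] false OR false = false
[1.1] NOT false = true
[1] NOT true = false
[2.1.1] true AND false = false
[2.1] NOT false = true
[2.2.2] true AND false = false
[2.2] false OR false = false
[2] true AND false = false
[3.1.1] false OR false = false
[3.1] NOT false = true
[3.2.2] exactly-one(true, true) = false
[3.2] true AND false = false
[3] true → false = false
[root] false OR false OR false = false
Overall: false → excluded

Excluded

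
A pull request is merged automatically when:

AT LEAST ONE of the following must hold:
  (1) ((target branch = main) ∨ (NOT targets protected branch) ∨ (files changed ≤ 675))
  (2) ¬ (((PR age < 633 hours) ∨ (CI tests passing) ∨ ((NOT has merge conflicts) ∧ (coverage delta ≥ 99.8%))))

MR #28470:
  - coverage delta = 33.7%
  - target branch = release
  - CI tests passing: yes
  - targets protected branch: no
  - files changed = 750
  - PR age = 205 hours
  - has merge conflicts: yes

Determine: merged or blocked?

Atomic conditions:
  target branch = main: release == main is false
  NOT targets protected branch: no → true
  files changed ≤ 675: 750 ≤ 675 is false
  PR age < 633 hours: 205 < 633 is true
  CI tests passing: yes → true
  NOT has merge conflicts: yes → false
  coverage delta ≥ 99.8%: 33.7 ≥ 99.8 is false
Combine:
[1] false OR true OR false = true
[2.1.3] false AND false = false
[2.1] true OR true OR false = true
[2] NOT true = false
[root] true OR false = true
Overall: true → merged

Merged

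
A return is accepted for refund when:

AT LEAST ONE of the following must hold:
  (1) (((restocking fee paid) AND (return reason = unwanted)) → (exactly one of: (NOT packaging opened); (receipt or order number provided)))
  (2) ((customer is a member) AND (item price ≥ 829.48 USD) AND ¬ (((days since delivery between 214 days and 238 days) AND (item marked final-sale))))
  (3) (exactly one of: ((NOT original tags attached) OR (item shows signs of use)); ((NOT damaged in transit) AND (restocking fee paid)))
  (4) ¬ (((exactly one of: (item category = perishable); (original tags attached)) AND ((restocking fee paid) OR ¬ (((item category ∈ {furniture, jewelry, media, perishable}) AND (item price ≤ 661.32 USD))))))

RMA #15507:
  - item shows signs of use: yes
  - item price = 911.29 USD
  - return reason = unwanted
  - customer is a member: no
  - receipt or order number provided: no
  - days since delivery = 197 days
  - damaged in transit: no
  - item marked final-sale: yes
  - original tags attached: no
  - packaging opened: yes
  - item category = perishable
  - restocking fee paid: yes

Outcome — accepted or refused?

Atomic conditions:
  restocking fee paid: yes → true
  return reason = unwanted: unwanted == unwanted is true
  NOT packaging opened: yes → false
  receipt or order number provided: no → false
  customer is a member: no → false
  item price ≥ 829.48 USD: 911.29 ≥ 829.48 is true
  days since delivery between 214 days and 238 days: 197 in [214, 238] is false
  item marked final-sale: yes → true
  NOT original tags attached: no → true
  item shows signs of use: yes → true
  NOT damaged in transit: no → true
  item category = perishable: perishable == perishable is true
  original tags attached: no → false
  item category ∈ {furniture, jewelry, media, perishable}: perishable is in the set → true
  item price ≤ 661.32 USD: 911.29 ≤ 661.32 is false
Combine:
[1.1] true AND true = true
[1.2] exactly-one(false, false) = false
[1] true → false = false
[2.3.1] false AND true = false
[2.3] NOT false = true
[2] false AND true AND true = false
[3.1] true OR true = true
[3.2] true AND true = true
[3] exactly-one(true, true) = false
[4.1.1] exactly-one(true, false) = true
[4.1.2.2.1] true AND false = false
[4.1.2.2] NOT false = true
[4.1.2] true OR true = true
[4.1] true AND true = true
[4] NOT true = false
[root] false OR false OR false OR false = false
Overall: false → refused

Refused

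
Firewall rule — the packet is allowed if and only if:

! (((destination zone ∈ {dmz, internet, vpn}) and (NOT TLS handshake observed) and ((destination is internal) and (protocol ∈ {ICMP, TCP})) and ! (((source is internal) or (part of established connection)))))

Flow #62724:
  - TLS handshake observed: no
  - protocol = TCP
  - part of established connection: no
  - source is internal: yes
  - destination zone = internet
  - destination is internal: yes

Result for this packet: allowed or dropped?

Allowed

Atomic conditions:
  destination zone ∈ {dmz, internet, vpn}: internet is in the set → true
  NOT TLS handshake observed: no → true
  destination is internal: yes → true
  protocol ∈ {ICMP, TCP}: TCP is in the set → true
  source is internal: yes → true
  part of established connection: no → false
Combine:
[1.3] true AND true = true
[1.4.1] true OR false = true
[1.4] NOT true = false
[1] true AND true AND true AND false = false
[root] NOT false = true
Overall: true → allowed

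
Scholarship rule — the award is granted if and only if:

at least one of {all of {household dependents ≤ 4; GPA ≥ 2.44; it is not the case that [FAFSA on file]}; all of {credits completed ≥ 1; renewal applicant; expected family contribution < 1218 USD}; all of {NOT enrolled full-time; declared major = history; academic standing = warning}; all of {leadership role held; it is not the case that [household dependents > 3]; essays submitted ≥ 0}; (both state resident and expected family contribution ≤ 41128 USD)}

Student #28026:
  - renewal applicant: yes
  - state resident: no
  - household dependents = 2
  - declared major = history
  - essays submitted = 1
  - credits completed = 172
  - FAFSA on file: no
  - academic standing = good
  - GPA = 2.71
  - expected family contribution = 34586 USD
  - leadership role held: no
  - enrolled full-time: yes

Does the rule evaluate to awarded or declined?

Atomic conditions:
  household dependents ≤ 4: 2 ≤ 4 is true
  GPA ≥ 2.44: 2.71 ≥ 2.44 is true
  FAFSA on file: no → false
  credits completed ≥ 1: 172 ≥ 1 is true
  renewal applicant: yes → true
  expected family contribution < 1218 USD: 34586 < 1218 is false
  NOT enrolled full-time: yes → false
  declared major = history: history == history is true
  academic standing = warning: good == warning is false
  leadership role held: no → false
  household dependents > 3: 2 > 3 is false
  essays submitted ≥ 0: 1 ≥ 0 is true
  state resident: no → false
  expected family contribution ≤ 41128 USD: 34586 ≤ 41128 is true
Combine:
[1.3] NOT false = true
[1] true AND true AND true = true
[2] true AND true AND false = false
[3] false AND true AND false = false
[4.2] NOT false = true
[4] false AND true AND true = false
[5] false AND true = false
[root] true OR false OR false OR false OR false = true
Overall: true → awarded

Awarded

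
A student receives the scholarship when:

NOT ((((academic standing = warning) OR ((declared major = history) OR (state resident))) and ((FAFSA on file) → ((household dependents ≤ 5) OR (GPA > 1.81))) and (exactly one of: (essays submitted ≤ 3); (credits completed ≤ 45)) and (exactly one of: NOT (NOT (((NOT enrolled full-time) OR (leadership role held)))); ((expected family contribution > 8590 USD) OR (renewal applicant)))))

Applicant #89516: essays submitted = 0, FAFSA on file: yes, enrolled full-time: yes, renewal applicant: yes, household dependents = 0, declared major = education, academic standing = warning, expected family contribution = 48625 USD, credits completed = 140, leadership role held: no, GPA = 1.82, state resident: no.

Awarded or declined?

Declined

Atomic conditions:
  academic standing = warning: warning == warning is true
  declared major = history: education == history is false
  state resident: no → false
  FAFSA on file: yes → true
  household dependents ≤ 5: 0 ≤ 5 is true
  GPA > 1.81: 1.82 > 1.81 is true
  essays submitted ≤ 3: 0 ≤ 3 is true
  credits completed ≤ 45: 140 ≤ 45 is false
  NOT enrolled full-time: yes → false
  leadership role held: no → false
  expected family contribution > 8590 USD: 48625 > 8590 is true
  renewal applicant: yes → true
Combine:
[1.1.2] false OR false = false
[1.1] true OR false = true
[1.2.2] true OR true = true
[1.2] true → true = true
[1.3] exactly-one(true, false) = true
[1.4.1.1.1] false OR false = false
[1.4.1.1] NOT false = true
[1.4.1] NOT true = false
[1.4.2] true OR true = true
[1.4] exactly-one(false, true) = true
[1] true AND true AND true AND true = true
[root] NOT true = false
Overall: false → declined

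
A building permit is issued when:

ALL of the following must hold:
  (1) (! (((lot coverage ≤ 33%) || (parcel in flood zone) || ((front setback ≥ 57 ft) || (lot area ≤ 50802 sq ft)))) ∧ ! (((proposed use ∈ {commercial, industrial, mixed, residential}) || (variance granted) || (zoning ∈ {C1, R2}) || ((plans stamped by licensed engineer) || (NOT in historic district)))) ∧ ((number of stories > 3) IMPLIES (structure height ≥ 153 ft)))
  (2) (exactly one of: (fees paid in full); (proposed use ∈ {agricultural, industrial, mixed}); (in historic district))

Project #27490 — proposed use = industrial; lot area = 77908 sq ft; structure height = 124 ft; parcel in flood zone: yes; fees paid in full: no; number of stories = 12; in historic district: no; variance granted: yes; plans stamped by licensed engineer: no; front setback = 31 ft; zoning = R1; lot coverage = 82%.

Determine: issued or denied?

Atomic conditions:
  lot coverage ≤ 33%: 82 ≤ 33 is false
  parcel in flood zone: yes → true
  front setback ≥ 57 ft: 31 ≥ 57 is false
  lot area ≤ 50802 sq ft: 77908 ≤ 50802 is false
  proposed use ∈ {commercial, industrial, mixed, residential}: industrial is in the set → true
  variance granted: yes → true
  zoning ∈ {C1, R2}: R1 is not in the set → false
  plans stamped by licensed engineer: no → false
  NOT in historic district: no → true
  number of stories > 3: 12 > 3 is true
  structure height ≥ 153 ft: 124 ≥ 153 is false
  fees paid in full: no → false
  proposed use ∈ {agricultural, industrial, mixed}: industrial is in the set → true
  in historic district: no → false
Combine:
[1.1.1.3] false OR false = false
[1.1.1] false OR true OR false = true
[1.1] NOT true = false
[1.2.1.4] false OR true = true
[1.2.1] true OR true OR false OR true = true
[1.2] NOT true = false
[1.3] true → false = false
[1] false AND false AND false = false
[2] exactly-one(false, true, false) = true
[root] false AND true = false
Overall: false → denied

Denied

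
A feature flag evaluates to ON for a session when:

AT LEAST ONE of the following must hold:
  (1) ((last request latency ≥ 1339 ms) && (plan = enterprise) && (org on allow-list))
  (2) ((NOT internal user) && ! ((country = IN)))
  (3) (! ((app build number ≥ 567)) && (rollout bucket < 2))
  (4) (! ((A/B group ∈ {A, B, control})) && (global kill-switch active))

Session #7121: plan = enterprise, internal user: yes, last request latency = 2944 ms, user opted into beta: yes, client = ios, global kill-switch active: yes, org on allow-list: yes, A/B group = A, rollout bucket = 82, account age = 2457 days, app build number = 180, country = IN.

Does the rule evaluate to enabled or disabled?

Atomic conditions:
  last request latency ≥ 1339 ms: 2944 ≥ 1339 is true
  plan = enterprise: enterprise == enterprise is true
  org on allow-list: yes → true
  NOT internal user: yes → false
  country = IN: IN == IN is true
  app build number ≥ 567: 180 ≥ 567 is false
  rollout bucket < 2: 82 < 2 is false
  A/B group ∈ {A, B, control}: A is in the set → true
  global kill-switch active: yes → true
Combine:
[1] true AND true AND true = true
[2.2] NOT true = false
[2] false AND false = false
[3.1] NOT false = true
[3] true AND false = false
[4.1] NOT true = false
[4] false AND true = false
[root] true OR false OR false OR false = true
Overall: true → enabled

Enabled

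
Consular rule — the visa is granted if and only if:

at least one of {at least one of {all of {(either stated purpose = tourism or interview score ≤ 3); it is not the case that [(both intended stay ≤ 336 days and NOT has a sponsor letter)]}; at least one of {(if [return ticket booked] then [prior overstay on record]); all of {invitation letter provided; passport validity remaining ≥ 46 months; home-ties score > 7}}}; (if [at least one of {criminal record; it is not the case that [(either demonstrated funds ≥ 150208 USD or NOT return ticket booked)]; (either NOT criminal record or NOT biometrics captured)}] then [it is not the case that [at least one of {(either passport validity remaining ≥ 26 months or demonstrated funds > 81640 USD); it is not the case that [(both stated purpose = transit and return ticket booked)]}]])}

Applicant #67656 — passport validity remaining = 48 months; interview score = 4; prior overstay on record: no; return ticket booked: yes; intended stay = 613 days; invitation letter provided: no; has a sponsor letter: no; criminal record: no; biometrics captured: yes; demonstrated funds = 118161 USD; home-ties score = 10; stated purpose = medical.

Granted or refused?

Refused

Atomic conditions:
  stated purpose = tourism: medical == tourism is false
  interview score ≤ 3: 4 ≤ 3 is false
  intended stay ≤ 336 days: 613 ≤ 336 is false
  NOT has a sponsor letter: no → true
  return ticket booked: yes → true
  prior overstay on record: no → false
  invitation letter provided: no → false
  passport validity remaining ≥ 46 months: 48 ≥ 46 is true
  home-ties score > 7: 10 > 7 is true
  criminal record: no → false
  demonstrated funds ≥ 150208 USD: 118161 ≥ 150208 is false
  NOT return ticket booked: yes → false
  NOT criminal record: no → true
  NOT biometrics captured: yes → false
  passport validity remaining ≥ 26 months: 48 ≥ 26 is true
  demonstrated funds > 81640 USD: 118161 > 81640 is true
  stated purpose = transit: medical == transit is false
Combine:
[1.1.1] false OR false = false
[1.1.2.1] false AND true = false
[1.1.2] NOT false = true
[1.1] false AND true = false
[1.2.1] true → false = false
[1.2.2] false AND true AND true = false
[1.2] false OR false = false
[1] false OR false = false
[2.1.2.1] false OR false = false
[2.1.2] NOT false = true
[2.1.3] true OR false = true
[2.1] false OR true OR true = true
[2.2.1.1] true OR true = true
[2.2.1.2.1] false AND true = false
[2.2.1.2] NOT false = true
[2.2.1] true OR true = true
[2.2] NOT true = false
[2] true → false = false
[root] false OR false = false
Overall: false → refused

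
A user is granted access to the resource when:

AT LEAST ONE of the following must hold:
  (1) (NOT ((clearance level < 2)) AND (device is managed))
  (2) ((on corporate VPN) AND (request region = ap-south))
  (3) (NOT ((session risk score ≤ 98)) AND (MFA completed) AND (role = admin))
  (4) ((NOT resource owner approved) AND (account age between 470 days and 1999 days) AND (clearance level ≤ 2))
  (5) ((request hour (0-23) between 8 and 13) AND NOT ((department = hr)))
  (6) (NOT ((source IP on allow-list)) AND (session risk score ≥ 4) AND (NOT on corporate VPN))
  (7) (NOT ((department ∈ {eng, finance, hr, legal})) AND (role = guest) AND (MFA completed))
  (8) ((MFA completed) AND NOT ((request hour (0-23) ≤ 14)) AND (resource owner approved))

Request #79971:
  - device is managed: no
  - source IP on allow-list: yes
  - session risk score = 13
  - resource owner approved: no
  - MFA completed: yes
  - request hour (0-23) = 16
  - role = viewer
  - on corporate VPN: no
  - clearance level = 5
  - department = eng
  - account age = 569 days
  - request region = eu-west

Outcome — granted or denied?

Denied

Atomic conditions:
  clearance level < 2: 5 < 2 is false
  device is managed: no → false
  on corporate VPN: no → false
  request region = ap-south: eu-west == ap-south is false
  session risk score ≤ 98: 13 ≤ 98 is true
  MFA completed: yes → true
  role = admin: viewer == admin is false
  NOT resource owner approved: no → true
  account age between 470 days and 1999 days: 569 in [470, 1999] is true
  clearance level ≤ 2: 5 ≤ 2 is false
  request hour (0-23) between 8 and 13: 16 in [8, 13] is false
  department = hr: eng == hr is false
  source IP on allow-list: yes → true
  session risk score ≥ 4: 13 ≥ 4 is true
  NOT on corporate VPN: no → true
  department ∈ {eng, finance, hr, legal}: eng is in the set → true
  role = guest: viewer == guest is false
  request hour (0-23) ≤ 14: 16 ≤ 14 is false
  resource owner approved: no → false
Combine:
[1.1] NOT false = true
[1] true AND false = false
[2] false AND false = false
[3.1] NOT true = false
[3] false AND true AND false = false
[4] true AND true AND false = false
[5.2] NOT false = true
[5] false AND true = false
[6.1] NOT true = false
[6] false AND true AND true = false
[7.1] NOT true = false
[7] false AND false AND true = false
[8.2] NOT false = true
[8] true AND true AND false = false
[root] false OR false OR false OR false OR false OR false OR false OR false = false
Overall: false → denied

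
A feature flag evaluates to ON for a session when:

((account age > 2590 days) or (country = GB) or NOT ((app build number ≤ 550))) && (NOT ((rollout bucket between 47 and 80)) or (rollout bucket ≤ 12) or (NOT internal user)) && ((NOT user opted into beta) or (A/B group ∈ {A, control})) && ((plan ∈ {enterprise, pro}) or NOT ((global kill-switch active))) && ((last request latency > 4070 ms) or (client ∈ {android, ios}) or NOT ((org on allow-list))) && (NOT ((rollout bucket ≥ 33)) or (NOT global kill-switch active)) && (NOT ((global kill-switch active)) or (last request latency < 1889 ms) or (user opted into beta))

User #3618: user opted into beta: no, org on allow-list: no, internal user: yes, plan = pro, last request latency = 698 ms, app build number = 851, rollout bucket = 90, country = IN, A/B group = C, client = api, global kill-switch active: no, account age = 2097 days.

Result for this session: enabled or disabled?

Atomic conditions:
  account age > 2590 days: 2097 > 2590 is false
  country = GB: IN == GB is false
  app build number ≤ 550: 851 ≤ 550 is false
  rollout bucket between 47 and 80: 90 in [47, 80] is false
  rollout bucket ≤ 12: 90 ≤ 12 is false
  NOT internal user: yes → false
  NOT user opted into beta: no → true
  A/B group ∈ {A, control}: C is not in the set → false
  plan ∈ {enterprise, pro}: pro is in the set → true
  global kill-switch active: no → false
  last request latency > 4070 ms: 698 > 4070 is false
  client ∈ {android, ios}: api is not in the set → false
  org on allow-list: no → false
  rollout bucket ≥ 33: 90 ≥ 33 is true
  NOT global kill-switch active: no → true
  last request latency < 1889 ms: 698 < 1889 is true
  user opted into beta: no → false
Combine:
[1.3] NOT false = true
[1] false OR false OR true = true
[2.1] NOT false = true
[2] true OR false OR false = true
[3] true OR false = true
[4.2] NOT false = true
[4] true OR true = true
[5.3] NOT false = true
[5] false OR false OR true = true
[6.1] NOT true = false
[6] false OR true = true
[7.1] NOT false = true
[7] true OR true OR false = true
[root] true AND true AND true AND true AND true AND true AND true = true
Overall: true → enabled

Enabled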